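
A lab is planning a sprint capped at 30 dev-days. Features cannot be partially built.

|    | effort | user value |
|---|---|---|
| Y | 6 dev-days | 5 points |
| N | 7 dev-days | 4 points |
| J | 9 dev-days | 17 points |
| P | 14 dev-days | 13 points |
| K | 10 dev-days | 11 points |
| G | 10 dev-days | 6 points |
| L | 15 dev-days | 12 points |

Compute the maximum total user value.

Treat it as a binary knapsack problem.
Allowing fractional choices, the relaxed optimum would be about 38.2, but features are indivisible.
Y + J + P: effort 6 + 9 + 14 = 29 ≤ 30, user value 5 + 17 + 13 = 35.
N + J + P: effort 7 + 9 + 14 = 30 ≤ 30, user value 4 + 17 + 13 = 34.
J + K + G: effort 9 + 10 + 10 = 29 ≤ 30, user value 17 + 11 + 6 = 34.
Best is Y, J, and P with total user value 35.

35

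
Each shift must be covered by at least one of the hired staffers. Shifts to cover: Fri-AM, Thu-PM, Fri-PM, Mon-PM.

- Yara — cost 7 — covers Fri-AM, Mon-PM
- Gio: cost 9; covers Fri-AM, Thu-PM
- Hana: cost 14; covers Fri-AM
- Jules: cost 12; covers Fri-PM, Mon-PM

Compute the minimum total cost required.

The greedy cost-per-new-shift heuristic would pick Yara, Gio, and Jules for 28, but a cheaper cover exists.
Choose Gio and Jules: together they cover Fri-AM, Thu-PM, Fri-PM, Mon-PM — every shift.
Total cost: 9 + 12 = 21.
No cover costs less than 21.

21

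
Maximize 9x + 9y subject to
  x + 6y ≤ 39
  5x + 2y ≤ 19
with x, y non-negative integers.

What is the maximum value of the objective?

63

Relaxing integrality, the LP optimum is 68.14 at (x,y) = (1.29, 6.29), which is not an integer point.
(x,y)=(1,6): 1·1+6·6=37≤39, 5·1+2·6=17≤19, objective 63.
(x,y)=(1,5): 1·1+6·5=31≤39, 5·1+2·5=15≤19, objective 54.
(x,y)=(0,6): 1·0+6·6=36≤39, 5·0+2·6=12≤19, objective 54.
Maximum is 63 at (x,y)=(1,6).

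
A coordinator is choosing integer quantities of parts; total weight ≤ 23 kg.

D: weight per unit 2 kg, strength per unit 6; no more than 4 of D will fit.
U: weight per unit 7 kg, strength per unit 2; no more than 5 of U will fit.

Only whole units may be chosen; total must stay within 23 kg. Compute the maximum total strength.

28

This is a bounded integer knapsack.
D has the best ratio (6/2); taking only D gives at most 4×6 = 24 (stopped by the supply cap of 4).
Mixing does better — 4×D and 2×U: weight 22 ≤ 23, strength 4·6 + 2·2 = 28.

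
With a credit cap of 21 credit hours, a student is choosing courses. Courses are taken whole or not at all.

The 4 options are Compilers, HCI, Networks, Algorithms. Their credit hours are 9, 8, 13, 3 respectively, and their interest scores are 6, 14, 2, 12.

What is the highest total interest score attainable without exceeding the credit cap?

32

This is a 0-1 knapsack instance.
Allowing fractional choices, the relaxed optimum would be about 32.2, but courses are indivisible.
HCI + Algorithms: credit hours 8 + 3 = 11 ≤ 21, interest score 14 + 12 = 26.
Compilers + HCI + Algorithms: credit hours 9 + 8 + 3 = 20 ≤ 21, interest score 6 + 14 + 12 = 32.
Best is Compilers, HCI, and Algorithms with total interest score 32.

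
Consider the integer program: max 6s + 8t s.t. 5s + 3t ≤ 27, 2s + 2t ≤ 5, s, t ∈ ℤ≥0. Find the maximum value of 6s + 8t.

16

(s,t)=(0,2) is feasible, giving 16.
(s,t)=(1,1) is feasible, giving 14.
(s,t)=(0,1) is feasible, giving 8.
The best lattice point is (0,2), giving 16.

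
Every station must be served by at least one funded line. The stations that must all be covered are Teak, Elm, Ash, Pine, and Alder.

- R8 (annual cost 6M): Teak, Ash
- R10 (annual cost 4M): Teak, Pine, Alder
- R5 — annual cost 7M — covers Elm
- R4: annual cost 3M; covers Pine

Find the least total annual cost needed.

17

Choose R8, R10, and R5: together they cover Teak, Elm, Ash, Pine, Alder — every station.
Total annual cost: 6 + 4 + 7 = 17.
No cover costs less than 17.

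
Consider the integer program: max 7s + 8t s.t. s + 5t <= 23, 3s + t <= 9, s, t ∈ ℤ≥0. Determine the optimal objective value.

Relaxing integrality, the LP optimum is 45.29 at (s,t) = (1.57, 4.29), which is not an integer point.
(s,t)=(1,4): 1·1+5·4=21≤23, 3·1+1·4=7≤9, objective 39.
(s,t)=(2,3): 1·2+5·3=17≤23, 3·2+1·3=9≤9, objective 38.
(s,t)=(0,4): 1·0+5·4=20≤23, 3·0+1·4=4≤9, objective 32.
The best lattice point is (1,4), giving 39.

39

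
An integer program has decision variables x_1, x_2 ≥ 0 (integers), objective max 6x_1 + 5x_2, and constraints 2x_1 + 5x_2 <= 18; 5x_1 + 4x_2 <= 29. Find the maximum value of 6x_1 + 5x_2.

35

The continuous relaxation peaks at (4.29, 1.88) with value 35.18; rounding to a feasible lattice point costs some objective.
(x_1,x_2)=(5,1): 2·5+5·1=15≤18, 5·5+4·1=29≤29, objective 35.
(x_1,x_2)=(4,2): 2·4+5·2=18≤18, 5·4+4·2=28≤29, objective 34.
(x_1,x_2)=(5,0): 2·5+5·0=10≤18, 5·5+4·0=25≤29, objective 30.
(x_1,x_2)=(4,1): 2·4+5·1=13≤18, 5·4+4·1=24≤29, objective 29.
No feasible integer point exceeds 35.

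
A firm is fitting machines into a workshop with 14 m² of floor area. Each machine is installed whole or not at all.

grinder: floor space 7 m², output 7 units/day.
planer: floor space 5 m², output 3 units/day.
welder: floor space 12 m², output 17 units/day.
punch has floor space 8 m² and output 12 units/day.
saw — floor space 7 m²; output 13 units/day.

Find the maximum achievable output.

Allowing fractional choices, the relaxed optimum would be about 23.5, but machines are indivisible.
welder: floor space 12 ≤ 14, output 17.
grinder + saw: floor space 7 + 7 = 14 ≤ 14, output 7 + 13 = 20.
Best is grinder and saw with total output 20.

20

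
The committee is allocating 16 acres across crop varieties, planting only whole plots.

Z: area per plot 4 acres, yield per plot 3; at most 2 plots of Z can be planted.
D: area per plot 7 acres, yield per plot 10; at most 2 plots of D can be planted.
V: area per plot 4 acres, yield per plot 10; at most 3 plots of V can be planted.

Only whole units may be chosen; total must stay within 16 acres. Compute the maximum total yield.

33

This is a bounded integer knapsack.
1×Z and 3×V: area 16 ≤ 16, yield 1·3 + 3·10 = 33.
3×V: area 12 ≤ 16, yield 3·10 = 30.
Best is 33.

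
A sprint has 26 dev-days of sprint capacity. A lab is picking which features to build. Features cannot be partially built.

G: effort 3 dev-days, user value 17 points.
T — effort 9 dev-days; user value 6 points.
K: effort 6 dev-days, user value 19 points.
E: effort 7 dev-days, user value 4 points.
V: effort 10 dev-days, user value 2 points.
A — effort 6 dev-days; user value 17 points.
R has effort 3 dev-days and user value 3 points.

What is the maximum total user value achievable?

G + K + E + A + R: effort 3 + 6 + 7 + 6 + 3 = 25 ≤ 26, user value 17 + 19 + 4 + 17 + 3 = 60.
G + K + E + A: effort 3 + 6 + 7 + 6 = 22 ≤ 26, user value 17 + 19 + 4 + 17 = 57.
G + T + K + A: effort 3 + 9 + 6 + 6 = 24 ≤ 26, user value 17 + 6 + 19 + 17 = 59.
Best is G, K, E, A, and R with total user value 60.

60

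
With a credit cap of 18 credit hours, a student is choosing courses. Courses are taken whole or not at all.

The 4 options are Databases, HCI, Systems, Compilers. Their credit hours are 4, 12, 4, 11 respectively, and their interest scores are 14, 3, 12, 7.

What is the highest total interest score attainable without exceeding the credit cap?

26

Databases + Compilers: credit hours 4 + 11 = 15 ≤ 18, interest score 14 + 7 = 21.
Databases + Systems: credit hours 4 + 4 = 8 ≤ 18, interest score 14 + 12 = 26.
Systems + Compilers: credit hours 4 + 11 = 15 ≤ 18, interest score 12 + 7 = 19.
Best is Databases and Systems with total interest score 26.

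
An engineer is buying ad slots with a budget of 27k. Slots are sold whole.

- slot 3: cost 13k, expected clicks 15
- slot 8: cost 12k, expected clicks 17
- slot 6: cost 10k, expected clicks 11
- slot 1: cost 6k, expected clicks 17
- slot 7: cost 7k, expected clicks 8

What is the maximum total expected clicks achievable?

Treat it as a binary knapsack problem.
Allowing fractional choices, the relaxed optimum would be about 44.4, but ad slots are indivisible.
slot 6 + slot 1 + slot 7: cost 10 + 6 + 7 = 23 ≤ 27, expected clicks 11 + 17 + 8 = 36.
slot 8 + slot 1 + slot 7: cost 12 + 6 + 7 = 25 ≤ 27, expected clicks 17 + 17 + 8 = 42.
slot 3 + slot 1 + slot 7: cost 13 + 6 + 7 = 26 ≤ 27, expected clicks 15 + 17 + 8 = 40.
Best is slot 8, slot 1, and slot 7 with total expected clicks 42.

42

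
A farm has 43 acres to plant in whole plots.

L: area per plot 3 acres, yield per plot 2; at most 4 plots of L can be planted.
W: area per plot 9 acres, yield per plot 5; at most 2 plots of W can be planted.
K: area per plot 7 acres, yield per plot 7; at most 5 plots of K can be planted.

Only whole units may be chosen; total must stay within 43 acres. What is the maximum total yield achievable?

2×L and 5×K: area 41 ≤ 43, yield 2·2 + 5·7 = 39.
1×L and 5×K: area 38 ≤ 43, yield 1·2 + 5·7 = 37.
Best is 39.

39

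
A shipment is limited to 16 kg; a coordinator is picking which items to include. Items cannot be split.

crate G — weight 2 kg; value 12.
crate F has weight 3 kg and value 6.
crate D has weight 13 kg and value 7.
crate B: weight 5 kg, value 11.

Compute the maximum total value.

This is a 0-1 knapsack instance.
Allowing fractional choices, the relaxed optimum would be about 32.2, but items are indivisible.
crate G + crate D: weight 2 + 13 = 15 ≤ 16, value 12 + 7 = 19.
crate G + crate F + crate B: weight 2 + 3 + 5 = 10 ≤ 16, value 12 + 6 + 11 = 29.
crate G + crate B: weight 2 + 5 = 7 ≤ 16, value 12 + 11 = 23.
Best is crate G, crate F, and crate B with total value 29.

29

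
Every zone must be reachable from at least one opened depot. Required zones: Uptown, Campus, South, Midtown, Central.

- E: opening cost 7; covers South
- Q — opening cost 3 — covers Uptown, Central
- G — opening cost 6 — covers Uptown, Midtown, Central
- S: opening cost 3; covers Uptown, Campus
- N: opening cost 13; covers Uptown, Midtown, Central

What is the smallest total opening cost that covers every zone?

16

The greedy cost-per-new-zone heuristic would pick Q, S, G, and E for 19, but a cheaper cover exists.
Choose E, G, and S: together they cover Uptown, Campus, South, Midtown, Central — every zone.
Total opening cost: 7 + 6 + 3 = 16.
No cover costs less than 16.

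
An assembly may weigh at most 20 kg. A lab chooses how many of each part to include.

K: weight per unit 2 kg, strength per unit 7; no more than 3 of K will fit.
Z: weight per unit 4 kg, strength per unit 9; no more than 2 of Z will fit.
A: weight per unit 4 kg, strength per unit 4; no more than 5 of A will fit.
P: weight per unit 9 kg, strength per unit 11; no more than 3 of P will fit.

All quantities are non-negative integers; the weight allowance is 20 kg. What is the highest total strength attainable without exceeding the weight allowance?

K has the best ratio (7/2); taking only K gives at most 3×7 = 21 (stopped by the supply cap of 3).
Mixing does better — 3×K, 2×Z, and 1×A: weight 18 ≤ 20, strength 3·7 + 2·9 + 1·4 = 43.

43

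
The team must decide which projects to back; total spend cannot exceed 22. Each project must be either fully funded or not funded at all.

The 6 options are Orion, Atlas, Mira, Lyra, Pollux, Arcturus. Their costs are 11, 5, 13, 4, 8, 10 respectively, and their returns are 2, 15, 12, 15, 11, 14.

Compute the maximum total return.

44

Atlas + Lyra + Pollux: cost 5 + 4 + 8 = 17 ≤ 22, return 15 + 15 + 11 = 41.
Atlas + Lyra + Arcturus: cost 5 + 4 + 10 = 19 ≤ 22, return 15 + 15 + 14 = 44.
Atlas + Mira + Lyra: cost 5 + 13 + 4 = 22 ≤ 22, return 15 + 12 + 15 = 42.
Best is Atlas, Lyra, and Arcturus with total return 44.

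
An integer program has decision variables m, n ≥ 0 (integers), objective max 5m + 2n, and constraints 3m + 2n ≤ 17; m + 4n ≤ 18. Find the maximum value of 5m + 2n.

(m,n)=(5,1) is feasible, giving 27.
(m,n)=(5,0) is feasible, giving 25.
(m,n)=(4,2) is feasible, giving 24.
(m,n)=(4,1) is feasible, giving 22.
The best lattice point is (5,1), giving 27.

27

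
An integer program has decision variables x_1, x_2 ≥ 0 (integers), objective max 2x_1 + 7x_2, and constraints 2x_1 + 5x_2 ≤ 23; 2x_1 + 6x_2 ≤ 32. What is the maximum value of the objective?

30

(x_1,x_2)=(1,4) is feasible, giving 30.
(x_1,x_2)=(0,4) is feasible, giving 28.
(x_1,x_2)=(2,3) is feasible, giving 25.
(x_1,x_2)=(1,3) is feasible, giving 23.
No feasible integer point exceeds 30.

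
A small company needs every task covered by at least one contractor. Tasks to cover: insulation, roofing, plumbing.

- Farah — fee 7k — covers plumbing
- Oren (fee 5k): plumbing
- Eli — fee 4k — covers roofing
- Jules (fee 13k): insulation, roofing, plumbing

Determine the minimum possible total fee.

13

The greedy cost-per-new-task heuristic would pick Eli, Oren, and Jules for 22, but a cheaper cover exists.
Jules alone covers insulation, roofing, plumbing — every task.
Total fee: 13.
No cover costs less than 13.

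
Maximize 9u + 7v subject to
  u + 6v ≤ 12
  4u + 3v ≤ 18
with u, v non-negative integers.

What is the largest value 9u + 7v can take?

36

Relaxing integrality, the LP optimum is 40.86 at (u,v) = (3.43, 1.43), which is not an integer point.
(u,v)=(4,0) is feasible, giving 36.
(u,v)=(3,1) is feasible, giving 34.
(u,v)=(3,0) is feasible, giving 27.
The best lattice point is (4,0), giving 36.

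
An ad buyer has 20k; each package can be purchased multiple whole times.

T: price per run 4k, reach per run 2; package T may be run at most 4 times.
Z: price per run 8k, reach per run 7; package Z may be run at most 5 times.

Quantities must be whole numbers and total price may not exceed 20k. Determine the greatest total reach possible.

This is a bounded integer knapsack.
Take 1×T and 2×Z: price 20 ≤ 20, reach 1·2 + 2·7 = 16.
No other integer combination yields more.

16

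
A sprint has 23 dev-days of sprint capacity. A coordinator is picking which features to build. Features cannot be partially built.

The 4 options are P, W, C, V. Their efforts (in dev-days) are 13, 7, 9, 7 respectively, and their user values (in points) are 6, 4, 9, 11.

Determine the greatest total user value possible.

24

C + V: effort 9 + 7 = 16 ≤ 23, user value 9 + 11 = 20.
W + C + V: effort 7 + 9 + 7 = 23 ≤ 23, user value 4 + 9 + 11 = 24.
Best is W, C, and V with total user value 24.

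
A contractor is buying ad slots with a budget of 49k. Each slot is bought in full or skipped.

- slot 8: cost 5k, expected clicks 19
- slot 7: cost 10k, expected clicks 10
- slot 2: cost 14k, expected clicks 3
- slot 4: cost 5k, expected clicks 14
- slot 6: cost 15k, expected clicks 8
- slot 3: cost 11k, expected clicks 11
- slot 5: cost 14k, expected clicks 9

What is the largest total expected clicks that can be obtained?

Allowing fractional choices, the relaxed optimum would be about 65.1, but ad slots are indivisible.
slot 8 + slot 7 + slot 4 + slot 6 + slot 3: cost 5 + 10 + 5 + 15 + 11 = 46 ≤ 49, expected clicks 19 + 10 + 14 + 8 + 11 = 62.
slot 8 + slot 7 + slot 4 + slot 3 + slot 5: cost 5 + 10 + 5 + 11 + 14 = 45 ≤ 49, expected clicks 19 + 10 + 14 + 11 + 9 = 63.
Best is slot 8, slot 7, slot 4, slot 3, and slot 5 with total expected clicks 63.

63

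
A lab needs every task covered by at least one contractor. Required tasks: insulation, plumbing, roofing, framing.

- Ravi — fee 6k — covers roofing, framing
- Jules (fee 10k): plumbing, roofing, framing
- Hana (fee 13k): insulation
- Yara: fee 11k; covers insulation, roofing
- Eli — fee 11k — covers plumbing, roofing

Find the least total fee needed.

The greedy cost-per-new-task heuristic would pick Ravi, Jules, and Yara for 27, but a cheaper cover exists.
Choose Jules and Yara: together they cover insulation, plumbing, roofing, framing — every task.
Total fee: 10 + 11 = 21.
No cover costs less than 21.

21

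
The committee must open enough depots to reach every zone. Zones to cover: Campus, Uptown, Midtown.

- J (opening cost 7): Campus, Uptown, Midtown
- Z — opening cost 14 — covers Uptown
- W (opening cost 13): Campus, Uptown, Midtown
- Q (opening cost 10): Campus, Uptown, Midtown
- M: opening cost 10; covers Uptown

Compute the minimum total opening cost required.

7

J alone covers Campus, Uptown, Midtown — every zone.
Total opening cost: 7.
No cover costs less than 7.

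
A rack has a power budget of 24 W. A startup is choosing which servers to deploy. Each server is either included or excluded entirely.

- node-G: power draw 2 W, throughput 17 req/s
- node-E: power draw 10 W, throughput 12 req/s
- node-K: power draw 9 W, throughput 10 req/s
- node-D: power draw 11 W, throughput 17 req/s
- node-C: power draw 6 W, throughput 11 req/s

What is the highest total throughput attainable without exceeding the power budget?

46

This is a 0-1 knapsack instance.
Allowing fractional choices, the relaxed optimum would be about 51.0, but servers are indivisible.
node-G + node-E + node-D: power draw 2 + 10 + 11 = 23 ≤ 24, throughput 17 + 12 + 17 = 46.
node-G + node-D + node-C: power draw 2 + 11 + 6 = 19 ≤ 24, throughput 17 + 17 + 11 = 45.
Best is node-G, node-E, and node-D with total throughput 46.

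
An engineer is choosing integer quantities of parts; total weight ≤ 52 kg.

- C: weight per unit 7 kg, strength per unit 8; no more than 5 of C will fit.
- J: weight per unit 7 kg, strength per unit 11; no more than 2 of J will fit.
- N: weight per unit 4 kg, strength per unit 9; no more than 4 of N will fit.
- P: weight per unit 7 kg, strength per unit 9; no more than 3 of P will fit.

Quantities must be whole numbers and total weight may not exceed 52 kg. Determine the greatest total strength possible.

N has the best ratio (9/4); taking only N gives at most 4×9 = 36 (stopped by the supply cap of 4).
Mixing does better — 2×J, 4×N, and 3×P: weight 51 ≤ 52, strength 2·11 + 4·9 + 3·9 = 85.

85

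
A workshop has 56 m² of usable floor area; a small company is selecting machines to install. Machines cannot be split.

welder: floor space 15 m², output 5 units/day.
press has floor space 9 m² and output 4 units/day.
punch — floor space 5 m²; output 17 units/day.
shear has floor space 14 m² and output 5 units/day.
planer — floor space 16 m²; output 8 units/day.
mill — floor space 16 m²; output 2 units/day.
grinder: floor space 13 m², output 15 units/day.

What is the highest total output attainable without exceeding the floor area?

46

welder + press + punch + shear + grinder: floor space 15 + 9 + 5 + 14 + 13 = 56 ≤ 56, output 5 + 4 + 17 + 5 + 15 = 46.
punch + shear + planer + grinder: floor space 5 + 14 + 16 + 13 = 48 ≤ 56, output 17 + 5 + 8 + 15 = 45.
welder + punch + planer + grinder: floor space 15 + 5 + 16 + 13 = 49 ≤ 56, output 5 + 17 + 8 + 15 = 45.
Best is welder, press, punch, shear, and grinder with total output 46.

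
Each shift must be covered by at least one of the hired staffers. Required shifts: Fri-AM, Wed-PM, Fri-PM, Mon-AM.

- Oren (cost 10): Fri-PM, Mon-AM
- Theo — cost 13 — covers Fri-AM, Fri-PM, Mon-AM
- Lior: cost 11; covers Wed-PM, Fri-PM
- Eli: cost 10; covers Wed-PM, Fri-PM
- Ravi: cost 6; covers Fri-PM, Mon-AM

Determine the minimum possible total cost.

The greedy cost-per-new-shift heuristic would pick Ravi, Eli, and Theo for 29, but a cheaper cover exists.
Choose Theo and Eli: together they cover Fri-AM, Wed-PM, Fri-PM, Mon-AM — every shift.
Total cost: 13 + 10 = 23.
No cover costs less than 23.

23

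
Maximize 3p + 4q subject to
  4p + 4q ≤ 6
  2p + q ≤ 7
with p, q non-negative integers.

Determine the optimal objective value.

(p,q)=(0,1): 4·0+4·1=4≤6, 2·0+1·1=1≤7, objective 4.
(p,q)=(1,0): 4·1+4·0=4≤6, 2·1+1·0=2≤7, objective 3.
No feasible integer point exceeds 4.

4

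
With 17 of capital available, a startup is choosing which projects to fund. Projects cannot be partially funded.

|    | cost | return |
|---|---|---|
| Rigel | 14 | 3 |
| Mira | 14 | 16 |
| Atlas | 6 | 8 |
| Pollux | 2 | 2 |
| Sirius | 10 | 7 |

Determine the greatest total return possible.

18

Mira: cost 14 ≤ 17, return 16.
Mira + Pollux: cost 14 + 2 = 16 ≤ 17, return 16 + 2 = 18.
Best is Mira and Pollux with total return 18.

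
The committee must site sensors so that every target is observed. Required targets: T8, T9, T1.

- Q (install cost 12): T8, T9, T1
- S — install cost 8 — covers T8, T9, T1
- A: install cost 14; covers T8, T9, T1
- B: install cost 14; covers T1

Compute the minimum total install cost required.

S alone covers T8, T9, T1 — every target.
Total install cost: 8.
No cover costs less than 8.

8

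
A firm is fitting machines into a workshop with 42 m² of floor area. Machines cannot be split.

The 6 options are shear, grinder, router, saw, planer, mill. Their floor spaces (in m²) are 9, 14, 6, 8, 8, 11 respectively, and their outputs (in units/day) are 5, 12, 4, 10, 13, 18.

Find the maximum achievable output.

shear + grinder + planer + mill: floor space 9 + 14 + 8 + 11 = 42 ≤ 42, output 5 + 12 + 13 + 18 = 48.
grinder + saw + planer + mill: floor space 14 + 8 + 8 + 11 = 41 ≤ 42, output 12 + 10 + 13 + 18 = 53.
shear + router + saw + planer + mill: floor space 9 + 6 + 8 + 8 + 11 = 42 ≤ 42, output 5 + 4 + 10 + 13 + 18 = 50.
Best is grinder, saw, planer, and mill with total output 53.

53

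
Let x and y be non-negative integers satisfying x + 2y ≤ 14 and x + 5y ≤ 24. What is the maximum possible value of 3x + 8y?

48

The continuous relaxation peaks at (7.33, 3.33) with value 48.67; rounding to a feasible lattice point costs some objective.
(x,y)=(8,3): 1·8+2·3=14≤14, 1·8+5·3=23≤24, objective 48.
(x,y)=(7,3): 1·7+2·3=13≤14, 1·7+5·3=22≤24, objective 45.
(x,y)=(9,2): 1·9+2·2=13≤14, 1·9+5·2=19≤24, objective 43.
The best lattice point is (8,3), giving 48.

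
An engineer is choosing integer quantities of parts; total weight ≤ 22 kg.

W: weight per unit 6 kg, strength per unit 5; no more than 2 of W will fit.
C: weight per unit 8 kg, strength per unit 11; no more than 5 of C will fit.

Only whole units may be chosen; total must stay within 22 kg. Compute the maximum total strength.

This is a bounded integer knapsack.
1×W and 2×C: weight 22 ≤ 22, strength 1·5 + 2·11 = 27.
2×C: weight 16 ≤ 22, strength 2·11 = 22.
Best is 27.

27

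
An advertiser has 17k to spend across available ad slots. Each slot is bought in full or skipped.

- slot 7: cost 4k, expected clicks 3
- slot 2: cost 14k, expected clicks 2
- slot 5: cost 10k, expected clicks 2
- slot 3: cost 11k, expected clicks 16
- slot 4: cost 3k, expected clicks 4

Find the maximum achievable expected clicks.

20

Allowing fractional choices, the relaxed optimum would be about 22.2, but ad slots are indivisible.
slot 7 + slot 3: cost 4 + 11 = 15 ≤ 17, expected clicks 3 + 16 = 19.
slot 3 + slot 4: cost 11 + 3 = 14 ≤ 17, expected clicks 16 + 4 = 20.
Best is slot 3 and slot 4 with total expected clicks 20.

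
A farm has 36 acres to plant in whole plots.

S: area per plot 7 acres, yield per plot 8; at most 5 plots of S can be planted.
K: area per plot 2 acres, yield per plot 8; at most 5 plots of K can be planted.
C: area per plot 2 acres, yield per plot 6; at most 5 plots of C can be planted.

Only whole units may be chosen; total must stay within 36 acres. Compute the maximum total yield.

K has the best ratio (8/2); taking only K gives at most 5×8 = 40 (stopped by the supply cap of 5).
Mixing does better — 2×S, 5×K, and 5×C: area 34 ≤ 36, yield 2·8 + 5·8 + 5·6 = 86.

86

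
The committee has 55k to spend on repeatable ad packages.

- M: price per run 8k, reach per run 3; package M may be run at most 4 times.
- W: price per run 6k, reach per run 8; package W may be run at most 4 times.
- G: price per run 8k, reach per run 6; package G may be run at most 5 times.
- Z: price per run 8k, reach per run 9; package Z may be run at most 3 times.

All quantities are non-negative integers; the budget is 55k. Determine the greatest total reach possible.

59

W has the best ratio (8/6); taking only W gives at most 4×8 = 32 (stopped by the supply cap of 4).
Mixing does better — 4×W and 3×Z: price 48 ≤ 55, reach 4·8 + 3·9 = 59.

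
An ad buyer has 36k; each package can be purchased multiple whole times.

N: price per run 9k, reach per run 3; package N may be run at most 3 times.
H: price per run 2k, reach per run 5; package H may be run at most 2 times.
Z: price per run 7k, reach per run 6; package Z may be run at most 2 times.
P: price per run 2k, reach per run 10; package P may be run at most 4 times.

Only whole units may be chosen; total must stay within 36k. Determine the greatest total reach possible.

65

P has the best ratio (10/2); taking only P gives at most 4×10 = 40 (stopped by the supply cap of 4).
Mixing does better — 1×N, 2×H, 2×Z, and 4×P: price 35 ≤ 36, reach 1·3 + 2·5 + 2·6 + 4·10 = 65.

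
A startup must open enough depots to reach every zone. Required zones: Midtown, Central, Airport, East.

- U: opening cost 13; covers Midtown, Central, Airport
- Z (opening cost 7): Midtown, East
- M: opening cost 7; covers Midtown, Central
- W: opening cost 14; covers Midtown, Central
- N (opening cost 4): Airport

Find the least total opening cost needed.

18

Choose Z, M, and N: together they cover Midtown, Central, Airport, East — every zone.
Total opening cost: 7 + 7 + 4 = 18.
No cover costs less than 18.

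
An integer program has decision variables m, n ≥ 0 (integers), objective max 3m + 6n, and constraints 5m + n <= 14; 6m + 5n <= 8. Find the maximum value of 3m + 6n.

6

The continuous relaxation peaks at (0, 1.6) with value 9.60; rounding to a feasible lattice point costs some objective.
(m,n)=(0,1): 5·0+1·1=1≤14, 6·0+5·1=5≤8, objective 6.
(m,n)=(1,0): 5·1+1·0=5≤14, 6·1+5·0=6≤8, objective 3.
Maximum is 6 at (m,n)=(0,1).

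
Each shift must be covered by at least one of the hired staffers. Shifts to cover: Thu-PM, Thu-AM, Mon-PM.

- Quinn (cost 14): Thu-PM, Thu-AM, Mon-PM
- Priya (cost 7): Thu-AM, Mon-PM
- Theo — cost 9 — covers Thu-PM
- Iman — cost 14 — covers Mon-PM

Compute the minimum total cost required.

14

The greedy cost-per-new-shift heuristic would pick Priya and Theo for 16, but a cheaper cover exists.
Quinn alone covers Thu-PM, Thu-AM, Mon-PM — every shift.
Total cost: 14.
No cover costs less than 14.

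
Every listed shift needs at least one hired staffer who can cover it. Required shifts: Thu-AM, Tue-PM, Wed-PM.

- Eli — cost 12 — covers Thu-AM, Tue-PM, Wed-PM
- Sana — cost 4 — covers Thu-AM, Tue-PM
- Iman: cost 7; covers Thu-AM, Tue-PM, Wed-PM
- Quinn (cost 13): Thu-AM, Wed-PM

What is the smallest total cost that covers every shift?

The greedy cost-per-new-shift heuristic would pick Sana and Iman for 11, but a cheaper cover exists.
Iman alone covers Thu-AM, Tue-PM, Wed-PM — every shift.
Total cost: 7.
No cover costs less than 7.

7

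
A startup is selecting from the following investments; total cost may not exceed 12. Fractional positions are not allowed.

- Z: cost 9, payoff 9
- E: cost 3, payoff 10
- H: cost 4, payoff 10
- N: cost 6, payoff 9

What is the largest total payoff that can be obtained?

Take E and H: cost 3 + 4 = 7 ≤ 12, payoff 10 + 10 = 20.
No other feasible combination does better.

20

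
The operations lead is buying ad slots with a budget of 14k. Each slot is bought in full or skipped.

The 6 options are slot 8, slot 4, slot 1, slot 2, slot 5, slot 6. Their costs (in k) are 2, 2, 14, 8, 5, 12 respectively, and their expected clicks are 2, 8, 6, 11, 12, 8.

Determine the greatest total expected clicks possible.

This is an integer program with binary decision variables.
slot 8 + slot 4 + slot 2: cost 2 + 2 + 8 = 12 ≤ 14, expected clicks 2 + 8 + 11 = 21.
slot 2 + slot 5: cost 8 + 5 = 13 ≤ 14, expected clicks 11 + 12 = 23.
slot 8 + slot 4 + slot 5: cost 2 + 2 + 5 = 9 ≤ 14, expected clicks 2 + 8 + 12 = 22.
Best is slot 2 and slot 5 with total expected clicks 23.

23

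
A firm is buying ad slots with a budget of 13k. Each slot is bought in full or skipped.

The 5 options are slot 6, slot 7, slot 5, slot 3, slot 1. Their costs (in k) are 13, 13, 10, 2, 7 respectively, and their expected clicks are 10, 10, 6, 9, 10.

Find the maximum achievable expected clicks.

19

Allowing fractional choices, the relaxed optimum would be about 22.1, but ad slots are indivisible.
slot 1: cost 7 ≤ 13, expected clicks 10.
slot 3 + slot 1: cost 2 + 7 = 9 ≤ 13, expected clicks 9 + 10 = 19.
slot 5 + slot 3: cost 10 + 2 = 12 ≤ 13, expected clicks 6 + 9 = 15.
Best is slot 3 and slot 1 with total expected clicks 19.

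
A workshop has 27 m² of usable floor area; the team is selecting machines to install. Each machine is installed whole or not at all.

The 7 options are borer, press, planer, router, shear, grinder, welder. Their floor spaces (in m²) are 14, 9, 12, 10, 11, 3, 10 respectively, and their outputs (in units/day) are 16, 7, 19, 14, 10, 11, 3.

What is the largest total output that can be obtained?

44

Allowing fractional choices, the relaxed optimum would be about 46.3, but machines are indivisible.
planer + router + grinder: floor space 12 + 10 + 3 = 25 ≤ 27, output 19 + 14 + 11 = 44.
borer + router + grinder: floor space 14 + 10 + 3 = 27 ≤ 27, output 16 + 14 + 11 = 41.
planer + shear + grinder: floor space 12 + 11 + 3 = 26 ≤ 27, output 19 + 10 + 11 = 40.
Best is planer, router, and grinder with total output 44.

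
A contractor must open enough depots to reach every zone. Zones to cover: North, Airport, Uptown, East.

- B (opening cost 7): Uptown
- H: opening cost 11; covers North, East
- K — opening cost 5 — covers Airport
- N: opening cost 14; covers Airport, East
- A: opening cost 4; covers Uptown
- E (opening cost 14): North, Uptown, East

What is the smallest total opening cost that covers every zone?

This is a weighted set-cover instance.
The greedy cost-per-new-zone heuristic would pick A, K, and H for 20, but a cheaper cover exists.
Choose K and E: together they cover North, Airport, Uptown, East — every zone.
Total opening cost: 5 + 14 = 19.
No cover costs less than 19.

19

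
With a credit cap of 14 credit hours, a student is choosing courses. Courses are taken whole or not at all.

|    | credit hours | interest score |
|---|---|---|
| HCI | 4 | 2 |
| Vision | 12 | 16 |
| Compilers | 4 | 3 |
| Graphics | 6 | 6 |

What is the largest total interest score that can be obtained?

16

Take Vision: credit hours 12 ≤ 14, interest score 16.
No other feasible combination does better.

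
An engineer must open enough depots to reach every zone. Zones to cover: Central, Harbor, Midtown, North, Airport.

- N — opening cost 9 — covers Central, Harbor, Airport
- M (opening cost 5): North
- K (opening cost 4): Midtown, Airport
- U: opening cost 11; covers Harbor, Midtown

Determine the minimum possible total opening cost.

Choose N, M, and K: together they cover Central, Harbor, Midtown, North, Airport — every zone.
Total opening cost: 9 + 5 + 4 = 18.
No cover costs less than 18.

18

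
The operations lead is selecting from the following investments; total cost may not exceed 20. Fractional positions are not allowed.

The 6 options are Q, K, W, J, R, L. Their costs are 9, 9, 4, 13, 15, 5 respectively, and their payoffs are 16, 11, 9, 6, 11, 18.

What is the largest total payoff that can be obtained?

Treat it as a binary knapsack problem.
Allowing fractional choices, the relaxed optimum would be about 45.4, but investments are indivisible.
K + W + L: cost 9 + 4 + 5 = 18 ≤ 20, payoff 11 + 9 + 18 = 38.
Q + W + L: cost 9 + 4 + 5 = 18 ≤ 20, payoff 16 + 9 + 18 = 43.
Best is Q, W, and L with total payoff 43.

43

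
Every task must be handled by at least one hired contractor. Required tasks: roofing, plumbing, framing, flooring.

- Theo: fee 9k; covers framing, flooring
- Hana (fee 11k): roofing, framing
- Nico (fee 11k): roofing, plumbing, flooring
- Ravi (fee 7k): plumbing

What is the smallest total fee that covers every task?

Choose Theo and Nico: together they cover roofing, plumbing, framing, flooring — every task.
Total fee: 9 + 11 = 20.

20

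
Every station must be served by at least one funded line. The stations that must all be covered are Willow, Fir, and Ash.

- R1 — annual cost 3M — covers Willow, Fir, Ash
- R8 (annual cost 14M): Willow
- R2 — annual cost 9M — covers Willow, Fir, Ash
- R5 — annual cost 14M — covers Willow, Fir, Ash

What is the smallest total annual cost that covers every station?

3

This is an integer covering problem.
R1 alone covers Willow, Fir, Ash — every station.
Total annual cost: 3.
No cover costs less than 3.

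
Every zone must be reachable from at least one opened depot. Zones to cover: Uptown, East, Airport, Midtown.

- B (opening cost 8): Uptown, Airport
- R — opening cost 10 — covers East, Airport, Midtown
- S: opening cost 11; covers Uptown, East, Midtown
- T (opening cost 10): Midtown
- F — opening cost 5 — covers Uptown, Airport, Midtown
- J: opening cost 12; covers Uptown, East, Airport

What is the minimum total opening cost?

Choose R and F: together they cover Uptown, East, Airport, Midtown — every zone.
Total opening cost: 10 + 5 = 15.
No cover costs less than 15.

15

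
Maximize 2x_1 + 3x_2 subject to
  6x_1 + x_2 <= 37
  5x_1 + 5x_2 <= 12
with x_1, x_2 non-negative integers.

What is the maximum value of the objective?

6

(x_1,x_2)=(0,2): 6·0+1·2=2≤37, 5·0+5·2=10≤12, objective 6.
(x_1,x_2)=(1,1): 6·1+1·1=7≤37, 5·1+5·1=10≤12, objective 5.
(x_1,x_2)=(0,1): 6·0+1·1=1≤37, 5·0+5·1=5≤12, objective 3.
No feasible integer point exceeds 6.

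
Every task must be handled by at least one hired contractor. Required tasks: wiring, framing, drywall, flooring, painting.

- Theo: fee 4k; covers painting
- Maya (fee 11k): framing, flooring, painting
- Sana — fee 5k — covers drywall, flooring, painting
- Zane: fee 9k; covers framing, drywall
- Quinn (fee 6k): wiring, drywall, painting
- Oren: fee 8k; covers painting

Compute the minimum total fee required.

17

The greedy cost-per-new-task heuristic would pick Sana, Quinn, and Zane for 20, but a cheaper cover exists.
Choose Maya and Quinn: together they cover wiring, framing, drywall, flooring, painting — every task.
Total fee: 11 + 6 = 17.
No cover costs less than 17.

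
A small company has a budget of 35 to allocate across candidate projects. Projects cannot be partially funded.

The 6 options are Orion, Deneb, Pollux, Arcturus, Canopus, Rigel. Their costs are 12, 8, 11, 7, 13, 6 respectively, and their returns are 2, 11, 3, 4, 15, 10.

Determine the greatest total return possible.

Allowing fractional choices, the relaxed optimum would be about 40.3, but projects are indivisible.
Deneb + Canopus + Rigel: cost 8 + 13 + 6 = 27 ≤ 35, return 11 + 15 + 10 = 36.
Deneb + Arcturus + Canopus + Rigel: cost 8 + 7 + 13 + 6 = 34 ≤ 35, return 11 + 4 + 15 + 10 = 40.
Best is Deneb, Arcturus, Canopus, and Rigel with total return 40.

40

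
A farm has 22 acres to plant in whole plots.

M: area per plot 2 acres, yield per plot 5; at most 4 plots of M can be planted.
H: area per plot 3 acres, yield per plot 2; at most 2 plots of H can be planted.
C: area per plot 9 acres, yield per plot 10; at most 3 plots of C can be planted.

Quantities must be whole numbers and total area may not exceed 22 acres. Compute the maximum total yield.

32

This is a bounded integer knapsack.
4×M, 1×H, and 1×C: area 20 ≤ 22, yield 4·5 + 1·2 + 1·10 = 32.
2×M and 2×C: area 22 ≤ 22, yield 2·5 + 2·10 = 30.
Best is 32.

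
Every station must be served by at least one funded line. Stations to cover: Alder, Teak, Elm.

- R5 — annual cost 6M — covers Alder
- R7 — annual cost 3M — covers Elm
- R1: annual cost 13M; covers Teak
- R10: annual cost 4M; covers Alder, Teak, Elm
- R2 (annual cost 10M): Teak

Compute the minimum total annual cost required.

R10 alone covers Alder, Teak, Elm — every station.
Total annual cost: 4.
No cover costs less than 4.

4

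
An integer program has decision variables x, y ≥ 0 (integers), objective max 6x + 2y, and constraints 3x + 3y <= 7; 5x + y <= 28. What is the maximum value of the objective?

(x,y)=(2,0) is feasible, giving 12.
(x,y)=(1,1) is feasible, giving 8.
The best lattice point is (2,0), giving 12.

12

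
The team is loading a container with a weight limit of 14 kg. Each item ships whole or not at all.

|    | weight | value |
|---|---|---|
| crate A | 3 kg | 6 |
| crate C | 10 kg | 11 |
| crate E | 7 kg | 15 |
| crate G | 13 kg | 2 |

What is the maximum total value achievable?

21

This is an integer program with binary decision variables.
Allowing fractional choices, the relaxed optimum would be about 25.4, but items are indivisible.
crate A + crate C: weight 3 + 10 = 13 ≤ 14, value 6 + 11 = 17.
crate E: weight 7 ≤ 14, value 15.
crate A + crate E: weight 3 + 7 = 10 ≤ 14, value 6 + 15 = 21.
Best is crate A and crate E with total value 21.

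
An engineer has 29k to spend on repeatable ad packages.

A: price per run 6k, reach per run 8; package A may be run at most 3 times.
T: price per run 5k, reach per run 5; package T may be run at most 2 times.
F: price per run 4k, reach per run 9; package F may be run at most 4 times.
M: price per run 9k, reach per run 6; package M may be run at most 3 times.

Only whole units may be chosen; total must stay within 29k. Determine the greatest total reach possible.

52

1×A, 1×T, and 4×F: price 27 ≤ 29, reach 1·8 + 1·5 + 4·9 = 49.
2×A and 4×F: price 28 ≤ 29, reach 2·8 + 4·9 = 52.
Best is 52.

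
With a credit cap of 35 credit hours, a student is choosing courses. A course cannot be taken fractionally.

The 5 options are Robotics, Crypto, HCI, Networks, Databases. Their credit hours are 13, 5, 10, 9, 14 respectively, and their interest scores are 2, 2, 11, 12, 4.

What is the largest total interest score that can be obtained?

Allowing fractional choices, the relaxed optimum would be about 28.1, but courses are indivisible.
HCI + Networks + Databases: credit hours 10 + 9 + 14 = 33 ≤ 35, interest score 11 + 12 + 4 = 27.
Crypto + HCI + Networks: credit hours 5 + 10 + 9 = 24 ≤ 35, interest score 2 + 11 + 12 = 25.
Best is HCI, Networks, and Databases with total interest score 27.

27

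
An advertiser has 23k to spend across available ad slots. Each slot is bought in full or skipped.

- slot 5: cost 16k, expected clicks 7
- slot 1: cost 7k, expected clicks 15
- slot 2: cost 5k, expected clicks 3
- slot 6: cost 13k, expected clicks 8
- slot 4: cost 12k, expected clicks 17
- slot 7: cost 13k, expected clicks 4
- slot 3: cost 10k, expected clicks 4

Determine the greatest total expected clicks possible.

Allowing fractional choices, the relaxed optimum would be about 34.5, but ad slots are indivisible.
slot 1 + slot 6: cost 7 + 13 = 20 ≤ 23, expected clicks 15 + 8 = 23.
slot 1 + slot 2 + slot 3: cost 7 + 5 + 10 = 22 ≤ 23, expected clicks 15 + 3 + 4 = 22.
slot 1 + slot 4: cost 7 + 12 = 19 ≤ 23, expected clicks 15 + 17 = 32.
Best is slot 1 and slot 4 with total expected clicks 32.

32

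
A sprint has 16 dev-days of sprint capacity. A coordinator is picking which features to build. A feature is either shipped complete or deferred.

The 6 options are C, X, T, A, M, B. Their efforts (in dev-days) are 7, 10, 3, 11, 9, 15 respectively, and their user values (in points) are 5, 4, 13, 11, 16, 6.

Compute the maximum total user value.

Take T and M: effort 3 + 9 = 12 ≤ 16, user value 13 + 16 = 29.
No other feasible combination does better.

29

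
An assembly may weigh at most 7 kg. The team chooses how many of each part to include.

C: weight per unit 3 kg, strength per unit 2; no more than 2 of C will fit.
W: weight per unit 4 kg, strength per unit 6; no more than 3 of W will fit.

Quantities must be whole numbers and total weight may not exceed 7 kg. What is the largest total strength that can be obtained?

8

This is a bounded integer knapsack.
Take 1×C and 1×W: weight 7 ≤ 7, strength 1·2 + 1·6 = 8.
No other integer combination yields more.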